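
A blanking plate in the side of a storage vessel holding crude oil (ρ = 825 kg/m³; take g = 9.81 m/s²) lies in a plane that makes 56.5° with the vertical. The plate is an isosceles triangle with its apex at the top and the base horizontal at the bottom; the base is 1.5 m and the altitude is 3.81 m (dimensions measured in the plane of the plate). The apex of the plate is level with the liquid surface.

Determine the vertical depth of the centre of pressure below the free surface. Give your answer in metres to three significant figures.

h_p = 1.58 m

γ = ρg = 825 × 9.81 / 1000 = 8.09325 kN/m³.
The plate makes 56.5° with the vertical, i.e. θ = 90° − 56.5° = 33.5° to the horizontal. Measuring y along the incline from the free-surface line, vertical depth h = y·sinθ with sinθ = 0.551937.
With the apex up, the centroid sits 2h/3 = 2 × 3.81/3 = 2.54 m below the apex, so y_c = 2.54 m and h_c = 2.54 × 0.551937 = 1.40192 m.
A = ½ × 1.5 × 3.81 = 2.8575 m².
Resultant F = γ·h_c·A = 8.09325 × 1.40192 × 2.8575 = 32.4214 kN.
I_c = b·h³/36 = 1.5 × 3.81³/36 = 2.30443 m⁴.
Centre of pressure: y_p = y_c + I_c/(y_c·A) = 2.54 + 2.30443/(2.54 × 2.8575) = 2.54 + 0.3175 = 2.8575 m along the plane.
Vertically, h_p = y_p·sinθ = 2.8575 × 0.551937 = 1.57716 m.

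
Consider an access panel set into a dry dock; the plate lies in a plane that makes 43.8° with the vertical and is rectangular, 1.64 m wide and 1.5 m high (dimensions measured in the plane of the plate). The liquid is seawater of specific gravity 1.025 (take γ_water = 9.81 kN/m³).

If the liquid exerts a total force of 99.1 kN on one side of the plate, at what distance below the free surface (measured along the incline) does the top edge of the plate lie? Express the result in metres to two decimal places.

γ = 1.025 × 9.81 = 10.05525 kN/m³.
A = 1.64 × 1.5 = 2.46 m².
From F = γ·h_c·A, the centroid depth is h_c = 99.1/(10.05525 × 2.46) = 4.00632 m.
The plate makes 43.8° with the vertical, i.e. θ = 90° − 43.8° = 46.2° to the horizontal. Measuring y along the incline from the free-surface line, vertical depth h = y·sinθ with sinθ = 0.721760.
Along the incline, y_c = h_c/sinθ = 4.00632/0.721760 = 5.55076 m.
The centroid lies 1.5/2 = 0.75 m below the top edge, so the top edge sits at y_top = 5.55076 − 0.75 = 4.80076 m along the incline.

y_top ≈ 4.80 m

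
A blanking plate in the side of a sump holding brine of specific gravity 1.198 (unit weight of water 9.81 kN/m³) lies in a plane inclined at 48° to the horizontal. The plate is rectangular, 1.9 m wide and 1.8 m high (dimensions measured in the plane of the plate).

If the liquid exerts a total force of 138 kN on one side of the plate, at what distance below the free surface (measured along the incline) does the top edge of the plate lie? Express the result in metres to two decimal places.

y_top ≈ 3.72 m

γ = 1.198 × 9.81 = 11.75238 kN/m³.
A = 1.9 × 1.8 = 3.42 m².
From F = γ·h_c·A, the centroid depth is h_c = 138/(11.75238 × 3.42) = 3.43342 m.
Let θ = 48° be the plate's angle to the horizontal; measure y along the incline from where the plane meets the free surface. Vertical depth h = y·sinθ with sinθ = 0.743145.
Along the incline, y_c = h_c/sinθ = 3.43342/0.743145 = 4.62012 m.
The centroid lies 1.8/2 = 0.9 m below the top edge, so the top edge sits at y_top = 4.62012 − 0.9 = 3.72012 m along the incline.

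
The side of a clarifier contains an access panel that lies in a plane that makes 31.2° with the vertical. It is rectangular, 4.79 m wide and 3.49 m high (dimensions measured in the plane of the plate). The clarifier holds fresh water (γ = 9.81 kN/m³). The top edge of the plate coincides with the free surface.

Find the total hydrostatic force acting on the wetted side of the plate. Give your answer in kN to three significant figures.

γ = 9.81 kN/m³.
The plate makes 31.2° with the vertical, i.e. θ = 90° − 31.2° = 58.8° to the horizontal. Measuring y along the incline from the free-surface line, vertical depth h = y·sinθ with sinθ = 0.855364.
The centroid lies 3.49/2 = 1.745 m below the top edge, so y_c = 1.745 m and h_c = 1.745 × 0.855364 = 1.49261 m.
A = 4.79 × 3.49 = 16.7171 m².
Resultant F = γ·h_c·A = 9.81 × 1.49261 × 16.7171 = 244.78 kN.

F ≈ 245 kN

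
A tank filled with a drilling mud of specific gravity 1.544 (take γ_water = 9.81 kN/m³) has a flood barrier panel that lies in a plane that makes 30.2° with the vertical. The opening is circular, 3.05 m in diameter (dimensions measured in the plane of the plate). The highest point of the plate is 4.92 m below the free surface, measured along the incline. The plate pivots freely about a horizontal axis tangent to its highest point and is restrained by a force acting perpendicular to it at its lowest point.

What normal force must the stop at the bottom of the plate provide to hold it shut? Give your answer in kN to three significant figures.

P ≈ 326 kN

γ = 1.544 × 9.81 = 15.14664 kN/m³.
The plate makes 30.2° with the vertical, i.e. θ = 90° − 30.2° = 59.8° to the horizontal. Measuring y along the incline from the free-surface line, vertical depth h = y·sinθ with sinθ = 0.864275.
The centroid is at the centre, 1.525 m below the top of the plate, so y_c = 4.92 + 1.525 = 6.445 m and h_c = 6.445 × 0.864275 = 5.57025 m.
A = π(1.525)² = 7.30617 m².
Resultant F = γ·h_c·A = 15.14664 × 5.57025 × 7.30617 = 616.426 kN.
I_c = πr⁴/4 = π × 1.525⁴/4 = 4.24785 m⁴.
Centre of pressure: y_p = y_c + I_c/(y_c·A) = 6.445 + 4.24785/(6.445 × 7.30617) = 6.445 + 0.0902104 = 6.53521 m along the plane.
The resultant acts 1.525 + 0.0902104 = 1.61521 m (along the plate) below the hinge at the top edge, so the moment about the hinge is M = F × 1.61521 = 616.426 × 1.61521 = 995.657 kN·m.
A normal force at the bottom, 3.05 m from the hinge, must supply this moment: P = 995.657/3.05 = 326.445 kN.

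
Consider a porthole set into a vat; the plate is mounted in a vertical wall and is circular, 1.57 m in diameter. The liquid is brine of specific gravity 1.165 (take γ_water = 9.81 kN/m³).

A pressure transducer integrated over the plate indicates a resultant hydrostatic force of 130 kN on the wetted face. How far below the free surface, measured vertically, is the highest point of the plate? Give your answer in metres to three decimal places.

γ = 1.165 × 9.81 = 11.42865 kN/m³.
A = π(0.785)² = 1.93593 m².
From F = γ·h_c·A, the centroid depth is h_c = 130/(11.42865 × 1.93593) = 5.87569 m.
The centroid is at the centre, 0.785 m below the top of the plate, so the highest point sits at h_top = 5.87569 − 0.785 = 5.09069 m below the surface.

d_top ≈ 5.091 m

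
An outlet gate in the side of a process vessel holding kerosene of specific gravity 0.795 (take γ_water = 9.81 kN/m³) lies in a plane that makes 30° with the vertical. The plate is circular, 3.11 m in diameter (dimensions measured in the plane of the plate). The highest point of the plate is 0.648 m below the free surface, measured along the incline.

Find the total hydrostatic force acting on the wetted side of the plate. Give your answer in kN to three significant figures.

F ≈ 113 kN

γ = 0.795 × 9.81 = 7.79895 kN/m³.
The plate makes 30° with the vertical, i.e. θ = 90° − 30° = 60° to the horizontal. Measuring y along the incline from the free-surface line, vertical depth h = y·sinθ with sinθ = 0.866025.
The centroid is at the centre, 1.555 m below the top of the plate, so y_c = 0.648 + 1.555 = 2.203 m and h_c = 2.203 × 0.866025 = 1.90785 m.
A = π(1.555)² = 7.59645 m².
Resultant F = γ·h_c·A = 7.79895 × 1.90785 × 7.59645 = 113.029 kN.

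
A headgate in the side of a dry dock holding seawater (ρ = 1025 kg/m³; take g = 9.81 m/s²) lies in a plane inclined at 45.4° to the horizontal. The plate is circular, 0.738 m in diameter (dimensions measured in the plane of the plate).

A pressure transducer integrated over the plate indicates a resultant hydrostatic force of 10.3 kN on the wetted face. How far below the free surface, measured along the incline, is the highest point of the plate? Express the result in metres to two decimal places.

γ = ρg = 1025 × 9.81 / 1000 = 10.05525 kN/m³.
A = π(0.369)² = 0.427762 m².
From F = γ·h_c·A, the centroid depth is h_c = 10.3/(10.05525 × 0.427762) = 2.39465 m.
Let θ = 45.4° be the plate's angle to the horizontal; measure y along the incline from where the plane meets the free surface. Vertical depth h = y·sinθ with sinθ = 0.712026.
Along the incline, y_c = h_c/sinθ = 2.39465/0.712026 = 3.36315 m.
The centroid is at the centre, 0.369 m below the top of the plate, so the highest point sits at y_top = 3.36315 − 0.369 = 2.99415 m along the incline.

y_top ≈ 2.99 m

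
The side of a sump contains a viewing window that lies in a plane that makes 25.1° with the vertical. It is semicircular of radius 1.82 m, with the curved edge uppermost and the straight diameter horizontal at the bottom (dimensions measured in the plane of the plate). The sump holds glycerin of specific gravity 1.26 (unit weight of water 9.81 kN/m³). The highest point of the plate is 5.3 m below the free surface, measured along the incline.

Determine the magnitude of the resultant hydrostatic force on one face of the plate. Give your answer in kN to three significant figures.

F ≈ 370 kN

γ = 1.26 × 9.81 = 12.3606 kN/m³.
The plate makes 25.1° with the vertical, i.e. θ = 90° − 25.1° = 64.9° to the horizontal. Measuring y along the incline from the free-surface line, vertical depth h = y·sinθ with sinθ = 0.905569.
The centroid lies 4r/(3π) = 0.772432 m above the diameter, so r − 4r/(3π) = 1.82 − 0.772432 = 1.04757 m below the topmost point, so y_c = 5.3 + 1.04757 = 6.34757 m and h_c = 6.34757 × 0.905569 = 5.74816 m.
A = πr²/2 = π × 1.82²/2 = 5.20311 m².
Resultant F = γ·h_c·A = 12.3606 × 5.74816 × 5.20311 = 369.685 kN.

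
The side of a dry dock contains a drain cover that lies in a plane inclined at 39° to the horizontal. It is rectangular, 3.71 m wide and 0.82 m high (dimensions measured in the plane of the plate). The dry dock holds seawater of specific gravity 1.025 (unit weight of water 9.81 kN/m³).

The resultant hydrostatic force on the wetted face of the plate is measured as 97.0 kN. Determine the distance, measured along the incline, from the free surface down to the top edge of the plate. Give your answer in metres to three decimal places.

γ = 1.025 × 9.81 = 10.05525 kN/m³.
A = 3.71 × 0.82 = 3.0422 m².
From F = γ·h_c·A, the centroid depth is h_c = 97.0/(10.05525 × 3.0422) = 3.17096 m.
Let θ = 39° be the plate's angle to the horizontal; measure y along the incline from where the plane meets the free surface. Vertical depth h = y·sinθ with sinθ = 0.629320.
Along the incline, y_c = h_c/sinθ = 3.17096/0.629320 = 5.03871 m.
The centroid lies 0.82/2 = 0.41 m below the top edge, so the top edge sits at y_top = 5.03871 − 0.41 = 4.62871 m along the incline.

y_top ≈ 4.629 m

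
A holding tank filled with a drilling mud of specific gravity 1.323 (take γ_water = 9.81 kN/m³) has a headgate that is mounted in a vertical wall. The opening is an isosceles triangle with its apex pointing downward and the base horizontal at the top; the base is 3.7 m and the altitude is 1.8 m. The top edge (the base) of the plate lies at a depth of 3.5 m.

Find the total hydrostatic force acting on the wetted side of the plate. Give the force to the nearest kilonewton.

γ = 1.323 × 9.81 = 12.97863 kN/m³.
With the apex down, the centroid sits h/3 = 1.8/3 = 0.6 m below the base (the top edge), so the centroid depth is h_c = 3.5 + 0.6 = 4.1 m.
A = ½ × 3.7 × 1.8 = 3.33 m².
Resultant F = γ·h_c·A = 12.97863 × 4.1 × 3.33 = 177.197 kN.

F ≈ 177 kN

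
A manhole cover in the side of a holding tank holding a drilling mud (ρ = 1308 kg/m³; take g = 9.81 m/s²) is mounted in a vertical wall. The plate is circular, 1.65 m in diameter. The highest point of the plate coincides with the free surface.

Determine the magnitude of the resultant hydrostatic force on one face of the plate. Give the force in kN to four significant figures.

F ≈ 22.64 kN

γ = ρg = 1308 × 9.81 / 1000 = 12.83148 kN/m³.
The centroid is at the centre, 0.825 m below the top of the plate, so the centroid depth is h_c = 0.825 m.
A = π(0.825)² = 2.13825 m².
Resultant F = γ·h_c·A = 12.83148 × 0.825 × 2.13825 = 22.6355 kN.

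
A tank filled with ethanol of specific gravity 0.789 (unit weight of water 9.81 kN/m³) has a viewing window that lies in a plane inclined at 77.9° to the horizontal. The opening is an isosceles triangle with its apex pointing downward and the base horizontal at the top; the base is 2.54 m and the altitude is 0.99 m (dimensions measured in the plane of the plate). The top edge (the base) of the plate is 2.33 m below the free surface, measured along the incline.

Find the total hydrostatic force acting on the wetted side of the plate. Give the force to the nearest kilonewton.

F ≈ 25 kN

γ = 0.789 × 9.81 = 7.74009 kN/m³.
Let θ = 77.9° be the plate's angle to the horizontal; measure y along the incline from where the plane meets the free surface. Vertical depth h = y·sinθ with sinθ = 0.977783.
With the apex down, the centroid sits h/3 = 0.99/3 = 0.33 m below the base (the top edge), so y_c = 2.33 + 0.33 = 2.66 m and h_c = 2.66 × 0.977783 = 2.6009 m.
A = ½ × 2.54 × 0.99 = 1.2573 m².
Resultant F = γ·h_c·A = 7.74009 × 2.6009 × 1.2573 = 25.311 kN.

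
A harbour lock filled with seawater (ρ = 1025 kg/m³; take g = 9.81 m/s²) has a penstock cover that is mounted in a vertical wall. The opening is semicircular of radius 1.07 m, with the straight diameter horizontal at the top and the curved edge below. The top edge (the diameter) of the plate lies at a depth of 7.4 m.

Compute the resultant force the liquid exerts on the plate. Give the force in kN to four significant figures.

F ≈ 142.0 kN

γ = ρg = 1025 × 9.81 / 1000 = 10.05525 kN/m³.
The centroid of a semicircle lies 4r/(3π) = 0.454122 m from the diameter, here below the top edge, so the centroid depth is h_c = 7.4 + 0.454122 = 7.85412 m.
A = πr²/2 = π × 1.07²/2 = 1.7984 m².
Resultant F = γ·h_c·A = 10.05525 × 7.85412 × 1.7984 = 142.029 kN.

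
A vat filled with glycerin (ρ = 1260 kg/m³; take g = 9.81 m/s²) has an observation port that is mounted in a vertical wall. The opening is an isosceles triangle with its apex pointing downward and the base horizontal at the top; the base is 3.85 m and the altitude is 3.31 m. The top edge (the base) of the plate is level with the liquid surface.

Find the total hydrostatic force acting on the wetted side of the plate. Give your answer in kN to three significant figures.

γ = ρg = 1260 × 9.81 / 1000 = 12.3606 kN/m³.
With the apex down, the centroid sits h/3 = 3.31/3 = 1.10333 m below the base (the top edge), so the centroid depth is h_c = 1.10333 m.
A = ½ × 3.85 × 3.31 = 6.37175 m².
Resultant F = γ·h_c·A = 12.3606 × 1.10333 × 6.37175 = 86.8968 kN.

F ≈ 86.9 kN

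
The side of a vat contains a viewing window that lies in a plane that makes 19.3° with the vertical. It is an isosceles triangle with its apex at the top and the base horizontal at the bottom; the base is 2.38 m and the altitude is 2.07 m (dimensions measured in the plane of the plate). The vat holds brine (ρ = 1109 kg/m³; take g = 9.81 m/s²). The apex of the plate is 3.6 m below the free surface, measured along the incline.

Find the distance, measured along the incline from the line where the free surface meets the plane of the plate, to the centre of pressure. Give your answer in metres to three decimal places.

γ = ρg = 1109 × 9.81 / 1000 = 10.87929 kN/m³.
The plate makes 19.3° with the vertical, i.e. θ = 90° − 19.3° = 70.7° to the horizontal. Measuring y along the incline from the free-surface line, vertical depth h = y·sinθ with sinθ = 0.943801.
With the apex up, the centroid sits 2h/3 = 2 × 2.07/3 = 1.38 m below the apex, so y_c = 3.6 + 1.38 = 4.98 m and h_c = 4.98 × 0.943801 = 4.70013 m.
A = ½ × 2.38 × 2.07 = 2.4633 m².
Resultant F = γ·h_c·A = 10.87929 × 4.70013 × 2.4633 = 125.959 kN.
I_c = b·h³/36 = 2.38 × 2.07³/36 = 0.586389 m⁴.
Centre of pressure: y_p = y_c + I_c/(y_c·A) = 4.98 + 0.586389/(4.98 × 2.4633) = 4.98 + 0.0478012 = 5.0278 m along the plane.

y_p = 5.028 m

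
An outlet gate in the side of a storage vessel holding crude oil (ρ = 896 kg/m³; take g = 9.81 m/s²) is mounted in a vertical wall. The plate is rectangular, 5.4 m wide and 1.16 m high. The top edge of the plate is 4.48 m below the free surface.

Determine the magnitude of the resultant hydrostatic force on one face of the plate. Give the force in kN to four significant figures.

γ = ρg = 896 × 9.81 / 1000 = 8.78976 kN/m³.
The centroid lies 1.16/2 = 0.58 m below the top edge, so the centroid depth is h_c = 4.48 + 0.58 = 5.06 m.
A = 5.4 × 1.16 = 6.264 m².
Resultant F = γ·h_c·A = 8.78976 × 5.06 × 6.264 = 278.599 kN.

F ≈ 278.6 kN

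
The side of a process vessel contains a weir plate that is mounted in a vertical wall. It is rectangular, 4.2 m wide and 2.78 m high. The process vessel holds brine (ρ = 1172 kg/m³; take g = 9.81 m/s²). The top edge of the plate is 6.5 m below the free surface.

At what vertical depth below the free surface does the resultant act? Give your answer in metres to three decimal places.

h_p = 7.972 m

γ = ρg = 1172 × 9.81 / 1000 = 11.49732 kN/m³.
The centroid lies 2.78/2 = 1.39 m below the top edge, so the centroid depth is h_c = 6.5 + 1.39 = 7.89 m.
A = 4.2 × 2.78 = 11.676 m².
Resultant F = γ·h_c·A = 11.49732 × 7.89 × 11.676 = 1059.17 kN.
I_c = b·h³/12 = 4.2 × 2.78³/12 = 7.51973 m⁴.
Centre of pressure: y_p = y_c + I_c/(y_c·A) = 7.89 + 7.51973/(7.89 × 11.676) = 7.89 + 0.0816265 = 7.97163 m along the plane.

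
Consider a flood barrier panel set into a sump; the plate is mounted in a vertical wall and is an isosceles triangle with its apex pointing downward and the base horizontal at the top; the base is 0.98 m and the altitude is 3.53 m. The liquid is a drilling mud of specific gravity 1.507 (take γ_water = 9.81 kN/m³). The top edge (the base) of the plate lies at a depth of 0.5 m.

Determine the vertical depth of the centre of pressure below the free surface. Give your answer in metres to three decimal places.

h_p = 2.090 m

γ = 1.507 × 9.81 = 14.78367 kN/m³.
With the apex down, the centroid sits h/3 = 3.53/3 = 1.17667 m below the base (the top edge), so the centroid depth is h_c = 0.5 + 1.17667 = 1.67667 m.
A = ½ × 0.98 × 3.53 = 1.7297 m².
Resultant F = γ·h_c·A = 14.78367 × 1.67667 × 1.7297 = 42.8747 kN.
I_c = b·h³/36 = 0.98 × 3.53³/36 = 1.19742 m⁴.
Centre of pressure: y_p = y_c + I_c/(y_c·A) = 1.67667 + 1.19742/(1.67667 × 1.7297) = 1.67667 + 0.412884 = 2.08955 m along the plane.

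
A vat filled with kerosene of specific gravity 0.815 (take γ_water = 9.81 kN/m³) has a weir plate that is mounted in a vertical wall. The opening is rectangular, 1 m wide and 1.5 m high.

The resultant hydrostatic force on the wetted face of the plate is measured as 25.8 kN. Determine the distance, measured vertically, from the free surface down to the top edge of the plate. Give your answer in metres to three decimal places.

γ = 0.815 × 9.81 = 7.99515 kN/m³.
A = 1 × 1.5 = 1.5 m².
From F = γ·h_c·A, the centroid depth is h_c = 25.8/(7.99515 × 1.5) = 2.1513 m.
The centroid lies 1.5/2 = 0.75 m below the top edge, so the top edge sits at h_top = 2.1513 − 0.75 = 1.4013 m below the surface.

d_top ≈ 1.401 m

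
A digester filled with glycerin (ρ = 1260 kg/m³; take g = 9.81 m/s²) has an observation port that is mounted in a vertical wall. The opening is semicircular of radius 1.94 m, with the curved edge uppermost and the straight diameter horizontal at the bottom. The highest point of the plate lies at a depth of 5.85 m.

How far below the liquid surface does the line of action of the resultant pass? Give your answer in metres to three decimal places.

γ = ρg = 1260 × 9.81 / 1000 = 12.3606 kN/m³.
The centroid lies 4r/(3π) = 0.823362 m above the diameter, so r − 4r/(3π) = 1.94 − 0.823362 = 1.11664 m below the topmost point, so the centroid depth is h_c = 5.85 + 1.11664 = 6.96664 m.
A = πr²/2 = π × 1.94²/2 = 5.91185 m².
Resultant F = γ·h_c·A = 12.3606 × 6.96664 × 5.91185 = 509.08 kN.
I_c = (π/8 − 8/(9π))·r⁴ = 0.109757 × 1.94⁴ = 1.55467 m⁴.
Centre of pressure: y_p = y_c + I_c/(y_c·A) = 6.96664 + 1.55467/(6.96664 × 5.91185) = 6.96664 + 0.0377478 = 7.00439 m along the plane.

h_p = 7.004 m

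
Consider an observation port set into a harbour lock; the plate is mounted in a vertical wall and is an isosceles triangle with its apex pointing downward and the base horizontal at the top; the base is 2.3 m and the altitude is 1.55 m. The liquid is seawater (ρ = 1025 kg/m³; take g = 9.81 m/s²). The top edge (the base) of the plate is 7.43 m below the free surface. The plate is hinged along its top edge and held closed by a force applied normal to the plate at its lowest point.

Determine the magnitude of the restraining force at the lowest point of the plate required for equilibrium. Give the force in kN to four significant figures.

P ≈ 49.02 kN

γ = ρg = 1025 × 9.81 / 1000 = 10.05525 kN/m³.
With the apex down, the centroid sits h/3 = 1.55/3 = 0.516667 m below the base (the top edge), so the centroid depth is h_c = 7.43 + 0.516667 = 7.94667 m.
A = ½ × 2.3 × 1.55 = 1.7825 m².
Resultant F = γ·h_c·A = 10.05525 × 7.94667 × 1.7825 = 142.432 kN.
I_c = b·h³/36 = 2.3 × 1.55³/36 = 0.237914 m⁴.
Centre of pressure: y_p = y_c + I_c/(y_c·A) = 7.94667 + 0.237914/(7.94667 × 1.7825) = 7.94667 + 0.016796 = 7.96347 m along the plane.
The resultant acts 0.516667 + 0.016796 = 0.533463 m (along the plate) below the hinge at the top edge, so the moment about the hinge is M = F × 0.533463 = 142.432 × 0.533463 = 75.9822 kN·m.
A normal force at the bottom, 1.55 m from the hinge, must supply this moment: P = 75.9822/1.55 = 49.0208 kN.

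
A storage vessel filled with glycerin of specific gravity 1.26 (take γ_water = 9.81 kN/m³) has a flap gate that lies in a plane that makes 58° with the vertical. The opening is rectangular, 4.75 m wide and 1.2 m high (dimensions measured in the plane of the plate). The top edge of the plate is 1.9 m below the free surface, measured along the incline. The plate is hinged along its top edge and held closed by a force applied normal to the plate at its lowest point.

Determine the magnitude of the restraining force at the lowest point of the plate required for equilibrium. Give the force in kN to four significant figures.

γ = 1.26 × 9.81 = 12.3606 kN/m³.
The plate makes 58° with the vertical, i.e. θ = 90° − 58° = 32° to the horizontal. Measuring y along the incline from the free-surface line, vertical depth h = y·sinθ with sinθ = 0.529919.
The centroid lies 1.2/2 = 0.6 m below the top edge, so y_c = 1.9 + 0.6 = 2.5 m and h_c = 2.5 × 0.529919 = 1.3248 m.
A = 4.75 × 1.2 = 5.7 m².
Resultant F = γ·h_c·A = 12.3606 × 1.3248 × 5.7 = 93.3393 kN.
I_c = b·h³/12 = 4.75 × 1.2³/12 = 0.684 m⁴.
Centre of pressure: y_p = y_c + I_c/(y_c·A) = 2.5 + 0.684/(2.5 × 5.7) = 2.5 + 0.048 = 2.548 m along the plane.
The resultant acts 0.6 + 0.048 = 0.648 m (along the plate) below the hinge at the top edge, so the moment about the hinge is M = F × 0.648 = 93.3393 × 0.648 = 60.4839 kN·m.
A normal force at the bottom, 1.2 m from the hinge, must supply this moment: P = 60.4839/1.2 = 50.4032 kN.

P ≈ 50.40 kN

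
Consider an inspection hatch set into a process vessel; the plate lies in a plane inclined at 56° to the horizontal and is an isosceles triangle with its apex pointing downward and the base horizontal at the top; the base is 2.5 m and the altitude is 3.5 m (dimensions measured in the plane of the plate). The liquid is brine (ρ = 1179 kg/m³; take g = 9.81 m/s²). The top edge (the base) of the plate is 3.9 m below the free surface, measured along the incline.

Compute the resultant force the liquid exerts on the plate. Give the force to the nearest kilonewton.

F ≈ 213 kN

γ = ρg = 1179 × 9.81 / 1000 = 11.56599 kN/m³.
Let θ = 56° be the plate's angle to the horizontal; measure y along the incline from where the plane meets the free surface. Vertical depth h = y·sinθ with sinθ = 0.829038.
With the apex down, the centroid sits h/3 = 3.5/3 = 1.16667 m below the base (the top edge), so y_c = 3.9 + 1.16667 = 5.06667 m and h_c = 5.06667 × 0.829038 = 4.20046 m.
A = ½ × 2.5 × 3.5 = 4.375 m².
Resultant F = γ·h_c·A = 11.56599 × 4.20046 × 4.375 = 212.548 kN.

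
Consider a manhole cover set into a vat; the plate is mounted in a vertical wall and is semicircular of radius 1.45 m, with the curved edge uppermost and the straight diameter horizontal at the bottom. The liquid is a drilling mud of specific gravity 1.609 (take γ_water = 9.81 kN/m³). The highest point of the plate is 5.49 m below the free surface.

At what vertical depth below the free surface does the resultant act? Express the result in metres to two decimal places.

h_p = 6.35 m

γ = 1.609 × 9.81 = 15.78429 kN/m³.
The centroid lies 4r/(3π) = 0.615399 m above the diameter, so r − 4r/(3π) = 1.45 − 0.615399 = 0.834601 m below the topmost point, so the centroid depth is h_c = 5.49 + 0.834601 = 6.3246 m.
A = πr²/2 = π × 1.45²/2 = 3.3026 m².
Resultant F = γ·h_c·A = 15.78429 × 6.3246 × 3.3026 = 329.696 kN.
I_c = (π/8 − 8/(9π))·r⁴ = 0.109757 × 1.45⁴ = 0.485182 m⁴.
Centre of pressure: y_p = y_c + I_c/(y_c·A) = 6.3246 + 0.485182/(6.3246 × 3.3026) = 6.3246 + 0.0232282 = 6.34783 m along the plane.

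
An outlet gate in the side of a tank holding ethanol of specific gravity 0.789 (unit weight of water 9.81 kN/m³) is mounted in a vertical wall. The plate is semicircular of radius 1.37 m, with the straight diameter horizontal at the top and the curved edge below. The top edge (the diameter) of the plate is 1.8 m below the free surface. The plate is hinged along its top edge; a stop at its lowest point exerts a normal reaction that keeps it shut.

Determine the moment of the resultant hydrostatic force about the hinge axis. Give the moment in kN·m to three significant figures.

M ≈ 34.6 kN·m

γ = 0.789 × 9.81 = 7.74009 kN/m³.
The centroid of a semicircle lies 4r/(3π) = 0.581446 m from the diameter, here below the top edge, so the centroid depth is h_c = 1.8 + 0.581446 = 2.38145 m.
A = πr²/2 = π × 1.37²/2 = 2.94823 m².
Resultant F = γ·h_c·A = 7.74009 × 2.38145 × 2.94823 = 54.3437 kN.
I_c = (π/8 − 8/(9π))·r⁴ = 0.109757 × 1.37⁴ = 0.386647 m⁴.
Centre of pressure: y_p = y_c + I_c/(y_c·A) = 2.38145 + 0.386647/(2.38145 × 2.94823) = 2.38145 + 0.0550696 = 2.43652 m along the plane.
The resultant acts 0.581446 + 0.0550696 = 0.636516 m (along the plate) below the hinge at the top edge, so the moment about the hinge is M = F × 0.636516 = 54.3437 × 0.636516 = 34.5906 kN·m.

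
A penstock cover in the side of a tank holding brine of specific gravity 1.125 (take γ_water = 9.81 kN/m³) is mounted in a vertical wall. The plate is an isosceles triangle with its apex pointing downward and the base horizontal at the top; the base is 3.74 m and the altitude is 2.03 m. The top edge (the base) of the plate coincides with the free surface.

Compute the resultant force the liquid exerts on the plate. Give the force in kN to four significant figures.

F ≈ 28.35 kN

γ = 1.125 × 9.81 = 11.03625 kN/m³.
With the apex down, the centroid sits h/3 = 2.03/3 = 0.676667 m below the base (the top edge), so the centroid depth is h_c = 0.676667 m.
A = ½ × 3.74 × 2.03 = 3.7961 m².
Resultant F = γ·h_c·A = 11.03625 × 0.676667 × 3.7961 = 28.3488 kN.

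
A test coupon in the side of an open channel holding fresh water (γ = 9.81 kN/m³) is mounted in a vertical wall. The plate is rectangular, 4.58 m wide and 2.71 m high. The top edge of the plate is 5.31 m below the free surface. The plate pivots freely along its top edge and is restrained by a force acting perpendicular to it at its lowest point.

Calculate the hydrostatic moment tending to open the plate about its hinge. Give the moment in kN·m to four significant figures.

M ≈ 1174 kN·m

γ = 9.81 kN/m³.
The centroid lies 2.71/2 = 1.355 m below the top edge, so the centroid depth is h_c = 5.31 + 1.355 = 6.665 m.
A = 4.58 × 2.71 = 12.4118 m².
Resultant F = γ·h_c·A = 9.81 × 6.665 × 12.4118 = 811.529 kN.
I_c = b·h³/12 = 4.58 × 2.71³/12 = 7.59613 m⁴.
Centre of pressure: y_p = y_c + I_c/(y_c·A) = 6.665 + 7.59613/(6.665 × 12.4118) = 6.665 + 0.0918243 = 6.75682 m along the plane.
The resultant acts 1.355 + 0.0918243 = 1.44682 m (along the plate) below the hinge at the top edge, so the moment about the hinge is M = F × 1.44682 = 811.529 × 1.44682 = 1174.14 kN·m.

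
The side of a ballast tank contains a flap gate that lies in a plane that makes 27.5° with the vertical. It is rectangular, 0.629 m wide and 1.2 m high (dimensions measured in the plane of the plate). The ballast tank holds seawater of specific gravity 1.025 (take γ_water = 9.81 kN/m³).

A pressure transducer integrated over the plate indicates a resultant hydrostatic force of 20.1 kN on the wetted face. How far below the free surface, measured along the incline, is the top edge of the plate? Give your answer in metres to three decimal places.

γ = 1.025 × 9.81 = 10.05525 kN/m³.
A = 0.629 × 1.2 = 0.7548 m².
From F = γ·h_c·A, the centroid depth is h_c = 20.1/(10.05525 × 0.7548) = 2.64833 m.
The plate makes 27.5° with the vertical, i.e. θ = 90° − 27.5° = 62.5° to the horizontal. Measuring y along the incline from the free-surface line, vertical depth h = y·sinθ with sinθ = 0.887011.
Along the incline, y_c = h_c/sinθ = 2.64833/0.887011 = 2.98568 m.
The centroid lies 1.2/2 = 0.6 m below the top edge, so the top edge sits at y_top = 2.98568 − 0.6 = 2.38568 m along the incline.

y_top ≈ 2.386 m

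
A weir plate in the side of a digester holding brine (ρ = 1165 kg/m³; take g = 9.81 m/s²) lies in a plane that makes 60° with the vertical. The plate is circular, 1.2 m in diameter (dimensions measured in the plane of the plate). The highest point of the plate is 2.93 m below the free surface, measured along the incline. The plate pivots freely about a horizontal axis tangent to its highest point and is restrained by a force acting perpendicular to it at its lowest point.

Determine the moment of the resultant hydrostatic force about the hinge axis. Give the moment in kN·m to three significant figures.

γ = ρg = 1165 × 9.81 / 1000 = 11.42865 kN/m³.
The plate makes 60° with the vertical, i.e. θ = 90° − 60° = 30° to the horizontal. Measuring y along the incline from the free-surface line, vertical depth h = y·sinθ with sinθ = 0.500000.
The centroid is at the centre, 0.6 m below the top of the plate, so y_c = 2.93 + 0.6 = 3.53 m and h_c = 3.53 × 0.500000 = 1.765 m.
A = π(0.6)² = 1.13097 m².
Resultant F = γ·h_c·A = 11.42865 × 1.765 × 1.13097 = 22.8134 kN.
I_c = πr⁴/4 = π × 0.6⁴/4 = 0.101788 m⁴.
Centre of pressure: y_p = y_c + I_c/(y_c·A) = 3.53 + 0.101788/(3.53 × 1.13097) = 3.53 + 0.0254959 = 3.5555 m along the plane.
The resultant acts 0.6 + 0.0254959 = 0.625496 m (along the plate) below the hinge at the top edge, so the moment about the hinge is M = F × 0.625496 = 22.8134 × 0.625496 = 14.2697 kN·m.

M ≈ 14.3 kN·m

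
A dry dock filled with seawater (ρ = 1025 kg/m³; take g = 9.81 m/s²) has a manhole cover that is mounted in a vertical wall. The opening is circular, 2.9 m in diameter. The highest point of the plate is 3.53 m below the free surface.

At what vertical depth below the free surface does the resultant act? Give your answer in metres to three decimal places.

γ = ρg = 1025 × 9.81 / 1000 = 10.05525 kN/m³.
The centroid is at the centre, 1.45 m below the top of the plate, so the centroid depth is h_c = 3.53 + 1.45 = 4.98 m.
A = π(1.45)² = 6.6052 m².
Resultant F = γ·h_c·A = 10.05525 × 4.98 × 6.6052 = 330.756 kN.
I_c = πr⁴/4 = π × 1.45⁴/4 = 3.47186 m⁴.
Centre of pressure: y_p = y_c + I_c/(y_c·A) = 4.98 + 3.47186/(4.98 × 6.6052) = 4.98 + 0.105547 = 5.08555 m along the plane.

h_p = 5.086 m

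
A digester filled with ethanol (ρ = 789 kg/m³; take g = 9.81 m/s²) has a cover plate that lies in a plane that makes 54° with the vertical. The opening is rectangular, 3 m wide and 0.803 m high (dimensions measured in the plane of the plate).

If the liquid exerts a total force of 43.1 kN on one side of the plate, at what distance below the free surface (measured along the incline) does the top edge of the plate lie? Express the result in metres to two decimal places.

γ = ρg = 789 × 9.81 / 1000 = 7.74009 kN/m³.
A = 3 × 0.803 = 2.409 m².
From F = γ·h_c·A, the centroid depth is h_c = 43.1/(7.74009 × 2.409) = 2.3115 m.
The plate makes 54° with the vertical, i.e. θ = 90° − 54° = 36° to the horizontal. Measuring y along the incline from the free-surface line, vertical depth h = y·sinθ with sinθ = 0.587785.
Along the incline, y_c = h_c/sinθ = 2.3115/0.587785 = 3.93256 m.
The centroid lies 0.803/2 = 0.4015 m below the top edge, so the top edge sits at y_top = 3.93256 − 0.4015 = 3.53106 m along the incline.

y_top ≈ 3.53 m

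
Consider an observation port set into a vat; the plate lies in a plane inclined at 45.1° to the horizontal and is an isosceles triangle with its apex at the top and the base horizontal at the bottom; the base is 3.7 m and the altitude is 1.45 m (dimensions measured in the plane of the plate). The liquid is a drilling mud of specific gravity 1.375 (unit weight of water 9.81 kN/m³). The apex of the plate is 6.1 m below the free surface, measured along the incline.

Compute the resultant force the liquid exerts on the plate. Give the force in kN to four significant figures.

γ = 1.375 × 9.81 = 13.48875 kN/m³.
Let θ = 45.1° be the plate's angle to the horizontal; measure y along the incline from where the plane meets the free surface. Vertical depth h = y·sinθ with sinθ = 0.708340.
With the apex up, the centroid sits 2h/3 = 2 × 1.45/3 = 0.966667 m below the apex, so y_c = 6.1 + 0.966667 = 7.06667 m and h_c = 7.06667 × 0.708340 = 5.00561 m.
A = ½ × 3.7 × 1.45 = 2.6825 m².
Resultant F = γ·h_c·A = 13.48875 × 5.00561 × 2.6825 = 181.121 kN.

F ≈ 181.1 kN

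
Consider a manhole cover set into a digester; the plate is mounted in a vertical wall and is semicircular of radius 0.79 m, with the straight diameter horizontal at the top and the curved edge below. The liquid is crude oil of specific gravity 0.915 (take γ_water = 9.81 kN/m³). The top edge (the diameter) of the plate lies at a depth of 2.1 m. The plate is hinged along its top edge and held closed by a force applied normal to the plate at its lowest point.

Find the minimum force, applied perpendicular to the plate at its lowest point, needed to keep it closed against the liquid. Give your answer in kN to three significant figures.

γ = 0.915 × 9.81 = 8.97615 kN/m³.
The centroid of a semicircle lies 4r/(3π) = 0.335286 m from the diameter, here below the top edge, so the centroid depth is h_c = 2.1 + 0.335286 = 2.43529 m.
A = πr²/2 = π × 0.79²/2 = 0.980334 m².
Resultant F = γ·h_c·A = 8.97615 × 2.43529 × 0.980334 = 21.4296 kN.
I_c = (π/8 − 8/(9π))·r⁴ = 0.109757 × 0.79⁴ = 0.0427504 m⁴.
Centre of pressure: y_p = y_c + I_c/(y_c·A) = 2.43529 + 0.0427504/(2.43529 × 0.980334) = 2.43529 + 0.0179067 = 2.4532 m along the plane.
The resultant acts 0.335286 + 0.0179067 = 0.353193 m (along the plate) below the hinge at the top edge, so the moment about the hinge is M = F × 0.353193 = 21.4296 × 0.353193 = 7.56878 kN·m.
A normal force at the bottom, 0.79 m from the hinge, must supply this moment: P = 7.56878/0.79 = 9.58073 kN.

P ≈ 9.58 kN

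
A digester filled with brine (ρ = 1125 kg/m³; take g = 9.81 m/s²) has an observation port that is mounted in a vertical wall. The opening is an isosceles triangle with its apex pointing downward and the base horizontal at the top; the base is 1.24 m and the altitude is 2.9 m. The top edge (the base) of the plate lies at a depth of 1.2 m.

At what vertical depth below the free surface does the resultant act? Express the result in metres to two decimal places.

h_p = 2.38 m

γ = ρg = 1125 × 9.81 / 1000 = 11.03625 kN/m³.
With the apex down, the centroid sits h/3 = 2.9/3 = 0.966667 m below the base (the top edge), so the centroid depth is h_c = 1.2 + 0.966667 = 2.16667 m.
A = ½ × 1.24 × 2.9 = 1.798 m².
Resultant F = γ·h_c·A = 11.03625 × 2.16667 × 1.798 = 42.9936 kN.
I_c = b·h³/36 = 1.24 × 2.9³/36 = 0.840066 m⁴.
Centre of pressure: y_p = y_c + I_c/(y_c·A) = 2.16667 + 0.840066/(2.16667 × 1.798) = 2.16667 + 0.215641 = 2.38231 m along the plane.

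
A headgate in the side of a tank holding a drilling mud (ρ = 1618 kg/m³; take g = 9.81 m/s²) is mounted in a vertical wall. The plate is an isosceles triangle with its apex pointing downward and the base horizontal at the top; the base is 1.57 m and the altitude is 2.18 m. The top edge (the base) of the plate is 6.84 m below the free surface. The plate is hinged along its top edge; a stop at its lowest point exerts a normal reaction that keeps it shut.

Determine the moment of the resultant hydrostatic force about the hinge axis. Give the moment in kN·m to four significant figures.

M ≈ 156.5 kN·m

γ = ρg = 1618 × 9.81 / 1000 = 15.87258 kN/m³.
With the apex down, the centroid sits h/3 = 2.18/3 = 0.726667 m below the base (the top edge), so the centroid depth is h_c = 6.84 + 0.726667 = 7.56667 m.
A = ½ × 1.57 × 2.18 = 1.7113 m².
Resultant F = γ·h_c·A = 15.87258 × 7.56667 × 1.7113 = 205.532 kN.
I_c = b·h³/36 = 1.57 × 2.18³/36 = 0.451821 m⁴.
Centre of pressure: y_p = y_c + I_c/(y_c·A) = 7.56667 + 0.451821/(7.56667 × 1.7113) = 7.56667 + 0.0348928 = 7.60156 m along the plane.
The resultant acts 0.726667 + 0.0348928 = 0.76156 m (along the plate) below the hinge at the top edge, so the moment about the hinge is M = F × 0.76156 = 205.532 × 0.76156 = 156.525 kN·m.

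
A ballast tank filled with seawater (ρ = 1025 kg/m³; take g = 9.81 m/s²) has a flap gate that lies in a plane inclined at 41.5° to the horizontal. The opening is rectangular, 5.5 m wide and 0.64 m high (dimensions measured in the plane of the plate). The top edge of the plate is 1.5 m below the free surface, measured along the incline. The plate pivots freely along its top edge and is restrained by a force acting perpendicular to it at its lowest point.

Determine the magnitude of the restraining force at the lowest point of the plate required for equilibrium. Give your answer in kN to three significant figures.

γ = ρg = 1025 × 9.81 / 1000 = 10.05525 kN/m³.
Let θ = 41.5° be the plate's angle to the horizontal; measure y along the incline from where the plane meets the free surface. Vertical depth h = y·sinθ with sinθ = 0.662620.
The centroid lies 0.64/2 = 0.32 m below the top edge, so y_c = 1.5 + 0.32 = 1.82 m and h_c = 1.82 × 0.662620 = 1.20597 m.
A = 5.5 × 0.64 = 3.52 m².
Resultant F = γ·h_c·A = 10.05525 × 1.20597 × 3.52 = 42.6847 kN.
I_c = b·h³/12 = 5.5 × 0.64³/12 = 0.120149 m⁴.
Centre of pressure: y_p = y_c + I_c/(y_c·A) = 1.82 + 0.120149/(1.82 × 3.52) = 1.82 + 0.0187545 = 1.83875 m along the plane.
The resultant acts 0.32 + 0.0187545 = 0.338755 m (along the plate) below the hinge at the top edge, so the moment about the hinge is M = F × 0.338755 = 42.6847 × 0.338755 = 14.4597 kN·m.
A normal force at the bottom, 0.64 m from the hinge, must supply this moment: P = 14.4597/0.64 = 22.5933 kN.

P ≈ 22.6 kN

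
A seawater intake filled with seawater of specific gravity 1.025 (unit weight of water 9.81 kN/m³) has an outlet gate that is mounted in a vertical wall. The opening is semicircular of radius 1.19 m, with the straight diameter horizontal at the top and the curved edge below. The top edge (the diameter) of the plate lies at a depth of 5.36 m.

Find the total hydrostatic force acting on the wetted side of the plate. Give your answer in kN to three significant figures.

F ≈ 131 kN

γ = 1.025 × 9.81 = 10.05525 kN/m³.
The centroid of a semicircle lies 4r/(3π) = 0.505052 m from the diameter, here below the top edge, so the centroid depth is h_c = 5.36 + 0.505052 = 5.86505 m.
A = πr²/2 = π × 1.19²/2 = 2.2244 m².
Resultant F = γ·h_c·A = 10.05525 × 5.86505 × 2.2244 = 131.183 kN.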